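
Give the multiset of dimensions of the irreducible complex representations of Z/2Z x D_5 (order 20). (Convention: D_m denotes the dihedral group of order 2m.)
Dimensions: 1, 1, 1, 1, 2, 2, 2, 2

Explanation: There are 8 irreducibles (= number of conjugacy classes). Their dimensions d_i satisfy sum d_i^2 = |G| = 20: 1 + 1 + 1 + 1 + 4 + 4 + 4 + 4 = 20. (For the product with Z/2Z: each of the 2 1-dim characters of Z/2Z tensors with each irrep of D_5, giving 2 copies of each D_5-dimension.)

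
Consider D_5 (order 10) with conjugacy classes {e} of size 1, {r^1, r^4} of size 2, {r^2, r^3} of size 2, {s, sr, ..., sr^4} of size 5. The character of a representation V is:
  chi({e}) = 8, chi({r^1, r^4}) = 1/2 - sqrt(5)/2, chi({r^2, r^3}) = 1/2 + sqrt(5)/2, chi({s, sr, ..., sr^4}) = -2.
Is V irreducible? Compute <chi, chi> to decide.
Not irreducible (reducible): <chi, chi> = 9 > 1.

Why: <chi, chi> = (1/|G|) sum_C |C| * |chi(C)|^2 = (1/10)[1*|8|^2 + 2*|1/2 - sqrt(5)/2|^2 + 2*|1/2 + sqrt(5)/2|^2 + 5*|-2|^2]
  = (1/10)[(64) + (3 - sqrt(5)) + (sqrt(5) + 3) + (20)] = 90/10 = 9.
A character is irreducible iff <chi, chi> = 1, so this representation is reducible.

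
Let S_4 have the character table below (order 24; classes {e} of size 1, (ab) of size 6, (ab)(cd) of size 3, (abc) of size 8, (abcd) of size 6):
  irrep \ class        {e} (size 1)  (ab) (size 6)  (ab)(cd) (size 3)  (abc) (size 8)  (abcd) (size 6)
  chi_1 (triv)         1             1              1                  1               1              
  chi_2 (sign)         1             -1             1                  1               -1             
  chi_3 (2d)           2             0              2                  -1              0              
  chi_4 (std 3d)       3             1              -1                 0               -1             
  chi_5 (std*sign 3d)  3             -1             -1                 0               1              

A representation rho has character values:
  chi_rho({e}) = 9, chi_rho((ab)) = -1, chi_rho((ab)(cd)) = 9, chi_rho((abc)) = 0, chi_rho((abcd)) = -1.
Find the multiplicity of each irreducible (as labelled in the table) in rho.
Multiplicities: chi_1: 1, chi_2: 2, chi_3: 3, chi_4: 0, chi_5: 0.

Use <chi_rho, chi> = (1/|G|) sum_C |C| * chi_rho(C) * conj(chi(C)) with |G| = 24 for each irreducible chi in the table:
  <chi_rho, chi_1> = (1/24)[1*(9)*conj(1) + 6*(-1)*conj(1) + 3*(9)*conj(1) + 8*(0)*conj(1) + 6*(-1)*conj(1)]
      = (1/24)[(9) + (-6) + (27) + (0) + (-6)] = 24/24 = 1
  <chi_rho, chi_2> = (1/24)[1*(9)*conj(1) + 6*(-1)*conj(-1) + 3*(9)*conj(1) + 8*(0)*conj(1) + 6*(-1)*conj(-1)]
      = (1/24)[(9) + (6) + (27) + (0) + (6)] = 48/24 = 2
  <chi_rho, chi_3> = (1/24)[1*(9)*conj(2) + 6*(-1)*conj(0) + 3*(9)*conj(2) + 8*(0)*conj(-1) + 6*(-1)*conj(0)]
      = (1/24)[(18) + (0) + (54) + (0) + (0)] = 72/24 = 3
  <chi_rho, chi_4> = (1/24)[1*(9)*conj(3) + 6*(-1)*conj(1) + 3*(9)*conj(-1) + 8*(0)*conj(0) + 6*(-1)*conj(-1)]
      = (1/24)[(27) + (-6) + (-27) + (0) + (6)] = 0/24 = 0
  <chi_rho, chi_5> = (1/24)[1*(9)*conj(3) + 6*(-1)*conj(-1) + 3*(9)*conj(-1) + 8*(0)*conj(0) + 6*(-1)*conj(1)]
      = (1/24)[(27) + (6) + (-27) + (0) + (-6)] = 0/24 = 0
Dimension check: dim(rho) = sum (mult * dim) = 1*1 + 2*1 + 3*2 + 0*3 + 0*3 = 9 = chi_rho(e) = 9.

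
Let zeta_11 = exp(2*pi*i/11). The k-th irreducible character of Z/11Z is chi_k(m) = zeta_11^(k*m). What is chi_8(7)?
chi_8(7) = zeta_11^56 = exp(2*I*pi/11)

Details: chi_8(7) = zeta_11^(8*7) = zeta_11^56. Since zeta_11^11 = 1, this equals zeta_11^1 = exp(2*pi*i*1/11) = exp(2*I*pi/11).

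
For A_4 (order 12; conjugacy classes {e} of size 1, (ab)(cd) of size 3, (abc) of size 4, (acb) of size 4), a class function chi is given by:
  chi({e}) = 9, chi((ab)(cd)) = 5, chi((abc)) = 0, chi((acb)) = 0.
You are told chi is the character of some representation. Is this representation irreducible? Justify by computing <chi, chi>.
Not irreducible (reducible): <chi, chi> = 13 > 1.

Argument: <chi, chi> = (1/|G|) sum_C |C| * |chi(C)|^2 = (1/12)[1*|9|^2 + 3*|5|^2 + 4*|0|^2 + 4*|0|^2]
  = (1/12)[(81) + (75) + (0) + (0)] = 156/12 = 13.
(Exp terms are combined using exp(i*s)*conj(exp(i*t)) = exp(i*(s-t)), and sums of them are collapsed using the identity that for every m > 1 the m distinct m-th roots of unity sum to 0, e.g. 1 + exp(2*I*pi/3) + exp(-2*I*pi/3) = 0.)
A character is irreducible iff <chi, chi> = 1, so this representation is reducible.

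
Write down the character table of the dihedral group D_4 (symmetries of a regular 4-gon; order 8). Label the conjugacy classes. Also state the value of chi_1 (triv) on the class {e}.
Conjugacy classes: {e} of size 1, {r^2} of size 1, {r^1, r^3} of size 2, {s, sr^2, ...} of size 2, {sr, sr^3, ...} of size 2.
Character table:
  irrep \ class              {e} (size 1)  {r^2} (size 1)  {r^1, r^3} (size 2)  {s, sr^2, ...} (size 2)  {sr, sr^3, ...} (size 2)
  chi_1 (triv)               1             1               1                    1                        1                       
  chi_2 (sign: r->1, s->-1)  1             1               1                    -1                       -1                      
  chi_3 (r->-1, s->1)        1             1               -1                   1                        -1                      
  chi_4 (r->-1, s->-1)       1             1               -1                   -1                       1                       
  chi_5 (2d, j=1)            2             -2              0                    0                        0                       

Spot check: chi_1 (triv) on {e} = 1.

Explanation: D_4 has order 2*4 = 8 with 5 conjugacy classes, hence 5 irreducibles. Sum of squared dims 1 + 1 + 1 + 1 + 4 = 8 = |G|. Linear characters come from the abelianisation; the 2-dimensional irreps have character r^k -> 2*cos(2*pi*j*k/4), reflections -> 0.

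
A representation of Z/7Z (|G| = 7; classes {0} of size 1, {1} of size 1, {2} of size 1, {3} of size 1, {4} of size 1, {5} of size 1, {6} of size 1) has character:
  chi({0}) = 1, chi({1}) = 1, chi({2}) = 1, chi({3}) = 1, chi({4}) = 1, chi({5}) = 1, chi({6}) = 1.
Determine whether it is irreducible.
Irreducible: <chi, chi> = 1.

<chi, chi> = (1/|G|) sum_C |C| * |chi(C)|^2 = (1/7)[1*|1|^2 + 1*|1|^2 + 1*|1|^2 + 1*|1|^2 + 1*|1|^2 + 1*|1|^2 + 1*|1|^2]
  = (1/7)[(1) + (1) + (1) + (1) + (1) + (1) + (1)] = 7/7 = 1.
(Exp terms are combined using exp(i*s)*conj(exp(i*t)) = exp(i*(s-t)), and sums of them are collapsed using the identity that for every m > 1 the m distinct m-th roots of unity sum to 0, e.g. 1 + exp(2*I*pi/3) + exp(-2*I*pi/3) = 0.)
A character is irreducible iff <chi, chi> = 1, so this representation is irreducible.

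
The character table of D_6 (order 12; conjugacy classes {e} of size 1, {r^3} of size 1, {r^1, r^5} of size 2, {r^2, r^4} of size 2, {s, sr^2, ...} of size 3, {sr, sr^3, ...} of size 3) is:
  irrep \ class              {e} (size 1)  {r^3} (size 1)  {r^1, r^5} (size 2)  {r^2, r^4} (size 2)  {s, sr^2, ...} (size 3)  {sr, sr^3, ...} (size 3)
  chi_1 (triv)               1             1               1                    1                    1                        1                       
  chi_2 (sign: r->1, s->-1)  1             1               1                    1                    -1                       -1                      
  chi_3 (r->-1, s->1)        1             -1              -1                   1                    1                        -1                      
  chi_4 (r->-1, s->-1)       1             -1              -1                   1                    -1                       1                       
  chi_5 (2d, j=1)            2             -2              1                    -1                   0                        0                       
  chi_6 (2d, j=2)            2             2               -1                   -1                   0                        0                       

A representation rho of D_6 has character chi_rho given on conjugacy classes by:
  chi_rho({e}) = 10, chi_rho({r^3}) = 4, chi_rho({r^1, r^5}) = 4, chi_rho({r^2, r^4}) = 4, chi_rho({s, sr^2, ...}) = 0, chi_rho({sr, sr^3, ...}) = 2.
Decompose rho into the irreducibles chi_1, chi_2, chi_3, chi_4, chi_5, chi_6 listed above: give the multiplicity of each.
Multiplicities: chi_1: 3, chi_2: 2, chi_3: 0, chi_4: 1, chi_5: 1, chi_6: 1.

Justification: Use <chi_rho, chi> = (1/|G|) sum_C |C| * chi_rho(C) * conj(chi(C)) with |G| = 12 for each irreducible chi in the table:
  <chi_rho, chi_1> = (1/12)[1*(10)*conj(1) + 1*(4)*conj(1) + 2*(4)*conj(1) + 2*(4)*conj(1) + 3*(0)*conj(1) + 3*(2)*conj(1)]
      = (1/12)[(10) + (4) + (8) + (8) + (0) + (6)] = 36/12 = 3
  <chi_rho, chi_2> = (1/12)[1*(10)*conj(1) + 1*(4)*conj(1) + 2*(4)*conj(1) + 2*(4)*conj(1) + 3*(0)*conj(-1) + 3*(2)*conj(-1)]
      = (1/12)[(10) + (4) + (8) + (8) + (0) + (-6)] = 24/12 = 2
  <chi_rho, chi_3> = (1/12)[1*(10)*conj(1) + 1*(4)*conj(-1) + 2*(4)*conj(-1) + 2*(4)*conj(1) + 3*(0)*conj(1) + 3*(2)*conj(-1)]
      = (1/12)[(10) + (-4) + (-8) + (8) + (0) + (-6)] = 0/12 = 0
  <chi_rho, chi_4> = (1/12)[1*(10)*conj(1) + 1*(4)*conj(-1) + 2*(4)*conj(-1) + 2*(4)*conj(1) + 3*(0)*conj(-1) + 3*(2)*conj(1)]
      = (1/12)[(10) + (-4) + (-8) + (8) + (0) + (6)] = 12/12 = 1
  <chi_rho, chi_5> = (1/12)[1*(10)*conj(2) + 1*(4)*conj(-2) + 2*(4)*conj(1) + 2*(4)*conj(-1) + 3*(0)*conj(0) + 3*(2)*conj(0)]
      = (1/12)[(20) + (-8) + (8) + (-8) + (0) + (0)] = 12/12 = 1
  <chi_rho, chi_6> = (1/12)[1*(10)*conj(2) + 1*(4)*conj(2) + 2*(4)*conj(-1) + 2*(4)*conj(-1) + 3*(0)*conj(0) + 3*(2)*conj(0)]
      = (1/12)[(20) + (8) + (-8) + (-8) + (0) + (0)] = 12/12 = 1
Dimension check: dim(rho) = sum (mult * dim) = 3*1 + 2*1 + 0*1 + 1*1 + 1*2 + 1*2 = 10 = chi_rho(e) = 10.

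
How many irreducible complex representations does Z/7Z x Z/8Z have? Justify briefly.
56

Solution. The number of irreducible complex representations of a finite group equals its number of conjugacy classes. Z/7Z x Z/8Z is abelian of order 56, so every element is its own conjugacy class: 56 classes, so Z/7Z x Z/8Z (order 56) has exactly 56 irreducible complex representations.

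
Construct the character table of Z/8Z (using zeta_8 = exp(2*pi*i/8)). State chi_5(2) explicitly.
Character table of Z/8Z (irreps indexed chi_0,...,chi_7 with chi_k(m) = zeta_8^(k*m), zeta_8 = exp(2*pi*i/8)):
  irrep \ class  {0} (size 1)  {1} (size 1)    {2} (size 1)  {3} (size 1)    {4} (size 1)  {5} (size 1)    {6} (size 1)  {7} (size 1)  
  chi_0          1             1               1             1               1             1               1             1             
  chi_1          1             exp(I*pi/4)     I             exp(3*I*pi/4)   -1            exp(-3*I*pi/4)  -I            exp(-I*pi/4)  
  chi_2          1             I               -1            -I              1             I               -1            -I            
  chi_3          1             exp(3*I*pi/4)   -I            exp(I*pi/4)     -1            exp(-I*pi/4)    I             exp(-3*I*pi/4)
  chi_4          1             -1              1             -1              1             -1              1             -1            
  chi_5          1             exp(-3*I*pi/4)  I             exp(-I*pi/4)    -1            exp(I*pi/4)     -I            exp(3*I*pi/4) 
  chi_6          1             -I              -1            I               1             -I              -1            I             
  chi_7          1             exp(-I*pi/4)    -I            exp(-3*I*pi/4)  -1            exp(3*I*pi/4)   I             exp(I*pi/4)   

Spot check: chi_5(2) = zeta_8^(5*2) = zeta_8^10 = I.

Solution. Z/8Z is abelian, so all 8 irreducible complex representations are 1-dimensional. They are given by chi_k(m) = zeta_8^(k*m) for k = 0,...,7. Row orthogonality: sum_m chi_k(m) conj(chi_l(m)) = 8 * [k = l].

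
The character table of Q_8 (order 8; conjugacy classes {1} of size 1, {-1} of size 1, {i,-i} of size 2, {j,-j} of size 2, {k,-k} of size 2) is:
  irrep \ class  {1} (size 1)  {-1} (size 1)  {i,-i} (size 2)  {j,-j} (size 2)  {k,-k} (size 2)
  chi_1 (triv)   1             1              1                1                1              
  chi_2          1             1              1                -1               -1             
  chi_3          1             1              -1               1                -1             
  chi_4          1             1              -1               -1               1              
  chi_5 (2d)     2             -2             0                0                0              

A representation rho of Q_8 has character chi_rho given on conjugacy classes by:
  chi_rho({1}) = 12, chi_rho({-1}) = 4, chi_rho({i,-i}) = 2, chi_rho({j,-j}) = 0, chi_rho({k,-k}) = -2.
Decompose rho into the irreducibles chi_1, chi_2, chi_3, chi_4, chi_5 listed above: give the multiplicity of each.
Multiplicities: chi_1: 2, chi_2: 3, chi_3: 2, chi_4: 1, chi_5: 2.

Justification: Use <chi_rho, chi> = (1/|G|) sum_C |C| * chi_rho(C) * conj(chi(C)) with |G| = 8 for each irreducible chi in the table:
  <chi_rho, chi_1> = (1/8)[1*(12)*conj(1) + 1*(4)*conj(1) + 2*(2)*conj(1) + 2*(0)*conj(1) + 2*(-2)*conj(1)]
      = (1/8)[(12) + (4) + (4) + (0) + (-4)] = 16/8 = 2
  <chi_rho, chi_2> = (1/8)[1*(12)*conj(1) + 1*(4)*conj(1) + 2*(2)*conj(1) + 2*(0)*conj(-1) + 2*(-2)*conj(-1)]
      = (1/8)[(12) + (4) + (4) + (0) + (4)] = 24/8 = 3
  <chi_rho, chi_3> = (1/8)[1*(12)*conj(1) + 1*(4)*conj(1) + 2*(2)*conj(-1) + 2*(0)*conj(1) + 2*(-2)*conj(-1)]
      = (1/8)[(12) + (4) + (-4) + (0) + (4)] = 16/8 = 2
  <chi_rho, chi_4> = (1/8)[1*(12)*conj(1) + 1*(4)*conj(1) + 2*(2)*conj(-1) + 2*(0)*conj(-1) + 2*(-2)*conj(1)]
      = (1/8)[(12) + (4) + (-4) + (0) + (-4)] = 8/8 = 1
  <chi_rho, chi_5> = (1/8)[1*(12)*conj(2) + 1*(4)*conj(-2) + 2*(2)*conj(0) + 2*(0)*conj(0) + 2*(-2)*conj(0)]
      = (1/8)[(24) + (-8) + (0) + (0) + (0)] = 16/8 = 2
Dimension check: dim(rho) = sum (mult * dim) = 2*1 + 3*1 + 2*1 + 1*1 + 2*2 = 12 = chi_rho(e) = 12.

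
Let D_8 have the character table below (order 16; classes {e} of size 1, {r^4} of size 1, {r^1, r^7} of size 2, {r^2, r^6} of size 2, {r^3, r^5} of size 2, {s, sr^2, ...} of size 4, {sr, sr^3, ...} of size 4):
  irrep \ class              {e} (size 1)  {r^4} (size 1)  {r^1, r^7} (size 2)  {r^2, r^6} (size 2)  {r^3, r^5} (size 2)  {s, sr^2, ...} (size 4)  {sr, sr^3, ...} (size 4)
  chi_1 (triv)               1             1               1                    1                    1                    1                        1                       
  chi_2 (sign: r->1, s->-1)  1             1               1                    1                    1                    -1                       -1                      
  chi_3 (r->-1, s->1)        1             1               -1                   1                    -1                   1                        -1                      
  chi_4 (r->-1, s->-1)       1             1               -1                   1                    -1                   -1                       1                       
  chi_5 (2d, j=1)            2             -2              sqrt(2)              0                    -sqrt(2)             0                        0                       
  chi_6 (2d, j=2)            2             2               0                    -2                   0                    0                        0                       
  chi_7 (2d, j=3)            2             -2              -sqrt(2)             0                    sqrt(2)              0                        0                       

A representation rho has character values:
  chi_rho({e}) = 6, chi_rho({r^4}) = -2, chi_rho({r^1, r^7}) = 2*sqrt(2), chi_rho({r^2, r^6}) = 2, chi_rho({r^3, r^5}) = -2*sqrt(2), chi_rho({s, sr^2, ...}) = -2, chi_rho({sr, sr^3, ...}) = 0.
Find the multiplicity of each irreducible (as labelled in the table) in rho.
Multiplicities: chi_1: 0, chi_2: 1, chi_3: 0, chi_4: 1, chi_5: 2, chi_6: 0, chi_7: 0.

Details: Use <chi_rho, chi> = (1/|G|) sum_C |C| * chi_rho(C) * conj(chi(C)) with |G| = 16 for each irreducible chi in the table:
  <chi_rho, chi_1> = (1/16)[1*(6)*conj(1) + 1*(-2)*conj(1) + 2*(2*sqrt(2))*conj(1) + 2*(2)*conj(1) + 2*(-2*sqrt(2))*conj(1) + 4*(-2)*conj(1) + 4*(0)*conj(1)]
      = (1/16)[(6) + (-2) + (4*sqrt(2)) + (4) + (-4*sqrt(2)) + (-8) + (0)] = 0/16 = 0
  <chi_rho, chi_2> = (1/16)[1*(6)*conj(1) + 1*(-2)*conj(1) + 2*(2*sqrt(2))*conj(1) + 2*(2)*conj(1) + 2*(-2*sqrt(2))*conj(1) + 4*(-2)*conj(-1) + 4*(0)*conj(-1)]
      = (1/16)[(6) + (-2) + (4*sqrt(2)) + (4) + (-4*sqrt(2)) + (8) + (0)] = 16/16 = 1
  <chi_rho, chi_3> = (1/16)[1*(6)*conj(1) + 1*(-2)*conj(1) + 2*(2*sqrt(2))*conj(-1) + 2*(2)*conj(1) + 2*(-2*sqrt(2))*conj(-1) + 4*(-2)*conj(1) + 4*(0)*conj(-1)]
      = (1/16)[(6) + (-2) + (-4*sqrt(2)) + (4) + (4*sqrt(2)) + (-8) + (0)] = 0/16 = 0
  <chi_rho, chi_4> = (1/16)[1*(6)*conj(1) + 1*(-2)*conj(1) + 2*(2*sqrt(2))*conj(-1) + 2*(2)*conj(1) + 2*(-2*sqrt(2))*conj(-1) + 4*(-2)*conj(-1) + 4*(0)*conj(1)]
      = (1/16)[(6) + (-2) + (-4*sqrt(2)) + (4) + (4*sqrt(2)) + (8) + (0)] = 16/16 = 1
  <chi_rho, chi_5> = (1/16)[1*(6)*conj(2) + 1*(-2)*conj(-2) + 2*(2*sqrt(2))*conj(sqrt(2)) + 2*(2)*conj(0) + 2*(-2*sqrt(2))*conj(-sqrt(2)) + 4*(-2)*conj(0) + 4*(0)*conj(0)]
      = (1/16)[(12) + (4) + (8) + (0) + (8) + (0) + (0)] = 32/16 = 2
  <chi_rho, chi_6> = (1/16)[1*(6)*conj(2) + 1*(-2)*conj(2) + 2*(2*sqrt(2))*conj(0) + 2*(2)*conj(-2) + 2*(-2*sqrt(2))*conj(0) + 4*(-2)*conj(0) + 4*(0)*conj(0)]
      = (1/16)[(12) + (-4) + (0) + (-8) + (0) + (0) + (0)] = 0/16 = 0
  <chi_rho, chi_7> = (1/16)[1*(6)*conj(2) + 1*(-2)*conj(-2) + 2*(2*sqrt(2))*conj(-sqrt(2)) + 2*(2)*conj(0) + 2*(-2*sqrt(2))*conj(sqrt(2)) + 4*(-2)*conj(0) + 4*(0)*conj(0)]
      = (1/16)[(12) + (4) + (-8) + (0) + (-8) + (0) + (0)] = 0/16 = 0
Dimension check: dim(rho) = sum (mult * dim) = 0*1 + 1*1 + 0*1 + 1*1 + 2*2 + 0*2 + 0*2 = 6 = chi_rho(e) = 6.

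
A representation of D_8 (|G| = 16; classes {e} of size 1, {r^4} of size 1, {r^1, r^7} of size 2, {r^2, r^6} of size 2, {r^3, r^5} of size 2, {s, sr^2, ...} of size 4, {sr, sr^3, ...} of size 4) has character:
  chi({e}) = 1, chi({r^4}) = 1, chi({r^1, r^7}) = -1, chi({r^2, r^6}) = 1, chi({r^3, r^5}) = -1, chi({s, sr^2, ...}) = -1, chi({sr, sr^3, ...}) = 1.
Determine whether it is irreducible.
Irreducible: <chi, chi> = 1.

Justification: <chi, chi> = (1/|G|) sum_C |C| * |chi(C)|^2 = (1/16)[1*|1|^2 + 1*|1|^2 + 2*|-1|^2 + 2*|1|^2 + 2*|-1|^2 + 4*|-1|^2 + 4*|1|^2]
  = (1/16)[(1) + (1) + (2) + (2) + (2) + (4) + (4)] = 16/16 = 1.
A character is irreducible iff <chi, chi> = 1, so this representation is irreducible.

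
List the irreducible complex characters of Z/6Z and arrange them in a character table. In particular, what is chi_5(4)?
Character table of Z/6Z (irreps indexed chi_0,...,chi_5 with chi_k(m) = zeta_6^(k*m), zeta_6 = exp(2*pi*i/6)):
  irrep \ class  {0} (size 1)  {1} (size 1)    {2} (size 1)    {3} (size 1)  {4} (size 1)    {5} (size 1)  
  chi_0          1             1               1               1             1               1             
  chi_1          1             exp(I*pi/3)     exp(2*I*pi/3)   -1            exp(-2*I*pi/3)  exp(-I*pi/3)  
  chi_2          1             exp(2*I*pi/3)   exp(-2*I*pi/3)  1             exp(2*I*pi/3)   exp(-2*I*pi/3)
  chi_3          1             -1              1               -1            1               -1            
  chi_4          1             exp(-2*I*pi/3)  exp(2*I*pi/3)   1             exp(-2*I*pi/3)  exp(2*I*pi/3) 
  chi_5          1             exp(-I*pi/3)    exp(-2*I*pi/3)  -1            exp(2*I*pi/3)   exp(I*pi/3)   

Spot check: chi_5(4) = zeta_6^(5*4) = zeta_6^20 = exp(2*I*pi/3).

Solution. Z/6Z is abelian, so all 6 irreducible complex representations are 1-dimensional. They are given by chi_k(m) = zeta_6^(k*m) for k = 0,...,5. Row orthogonality: sum_m chi_k(m) conj(chi_l(m)) = 6 * [k = l].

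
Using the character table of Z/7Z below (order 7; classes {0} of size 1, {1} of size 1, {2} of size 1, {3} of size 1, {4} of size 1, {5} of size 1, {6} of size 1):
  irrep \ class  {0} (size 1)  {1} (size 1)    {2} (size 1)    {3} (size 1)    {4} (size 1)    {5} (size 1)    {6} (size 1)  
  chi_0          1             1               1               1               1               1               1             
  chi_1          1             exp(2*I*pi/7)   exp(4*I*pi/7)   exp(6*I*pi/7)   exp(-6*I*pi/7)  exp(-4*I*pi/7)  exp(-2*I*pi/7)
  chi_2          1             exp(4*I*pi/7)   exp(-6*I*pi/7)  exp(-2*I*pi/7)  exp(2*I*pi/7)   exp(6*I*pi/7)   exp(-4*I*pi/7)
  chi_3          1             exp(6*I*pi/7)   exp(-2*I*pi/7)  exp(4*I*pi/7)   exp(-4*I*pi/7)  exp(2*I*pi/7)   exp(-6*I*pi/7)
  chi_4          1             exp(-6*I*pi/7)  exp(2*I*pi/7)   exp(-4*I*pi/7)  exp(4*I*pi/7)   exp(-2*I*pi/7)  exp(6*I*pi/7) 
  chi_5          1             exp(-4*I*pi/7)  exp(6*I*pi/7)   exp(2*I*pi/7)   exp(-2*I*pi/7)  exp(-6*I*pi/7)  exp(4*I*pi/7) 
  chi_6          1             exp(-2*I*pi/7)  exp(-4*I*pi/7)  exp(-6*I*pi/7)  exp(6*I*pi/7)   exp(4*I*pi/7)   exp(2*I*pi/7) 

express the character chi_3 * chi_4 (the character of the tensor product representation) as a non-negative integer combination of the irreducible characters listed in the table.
chi_3 tensor chi_4 = chi_0 (all other irreducibles have multiplicity 0).

Reasoning: The character of a tensor product is the pointwise product (chi_3 * chi_4)(C) = chi_3(C) * chi_4(C):
  {0}: (1)*(1), {1}: (exp(6*I*pi/7))*(exp(-6*I*pi/7)), {2}: (exp(-2*I*pi/7))*(exp(2*I*pi/7)), {3}: (exp(4*I*pi/7))*(exp(-4*I*pi/7)), {4}: (exp(-4*I*pi/7))*(exp(4*I*pi/7)), {5}: (exp(2*I*pi/7))*(exp(-2*I*pi/7)), {6}: (exp(-6*I*pi/7))*(exp(6*I*pi/7))
so (chi_3 * chi_4) takes values
  {0} -> 1, {1} -> 1, {2} -> 1, {3} -> 1, {4} -> 1, {5} -> 1, {6} -> 1.
Now take the inner product of this character with each irreducible chi from the table, <chi_3*chi_4, chi> = (1/7) sum_C |C| (chi_3*chi_4)(C) conj(chi(C)):
  <chi_3*chi_4, chi_0> = (1/7)[1*(1)*conj(1) + 1*(1)*conj(1) + 1*(1)*conj(1) + 1*(1)*conj(1) + 1*(1)*conj(1) + 1*(1)*conj(1) + 1*(1)*conj(1)]
      = (1/7)[(1) + (1) + (1) + (1) + (1) + (1) + (1)] = 7/7 = 1
  <chi_3*chi_4, chi_1> = (1/7)[1*(1)*conj(1) + 1*(1)*conj(exp(2*I*pi/7)) + 1*(1)*conj(exp(4*I*pi/7)) + 1*(1)*conj(exp(6*I*pi/7)) + 1*(1)*conj(exp(-6*I*pi/7)) + 1*(1)*conj(exp(-4*I*pi/7)) + 1*(1)*conj(exp(-2*I*pi/7))]
      = (1/7)[(1) + (exp(-2*I*pi/7)) + (exp(-4*I*pi/7)) + (exp(-6*I*pi/7)) + (exp(6*I*pi/7)) + (exp(4*I*pi/7)) + (exp(2*I*pi/7))] = 0/7 = 0
  <chi_3*chi_4, chi_2> = (1/7)[1*(1)*conj(1) + 1*(1)*conj(exp(4*I*pi/7)) + 1*(1)*conj(exp(-6*I*pi/7)) + 1*(1)*conj(exp(-2*I*pi/7)) + 1*(1)*conj(exp(2*I*pi/7)) + 1*(1)*conj(exp(6*I*pi/7)) + 1*(1)*conj(exp(-4*I*pi/7))]
      = (1/7)[(1) + (exp(-4*I*pi/7)) + (exp(6*I*pi/7)) + (exp(2*I*pi/7)) + (exp(-2*I*pi/7)) + (exp(-6*I*pi/7)) + (exp(4*I*pi/7))] = 0/7 = 0
  <chi_3*chi_4, chi_3> = (1/7)[1*(1)*conj(1) + 1*(1)*conj(exp(6*I*pi/7)) + 1*(1)*conj(exp(-2*I*pi/7)) + 1*(1)*conj(exp(4*I*pi/7)) + 1*(1)*conj(exp(-4*I*pi/7)) + 1*(1)*conj(exp(2*I*pi/7)) + 1*(1)*conj(exp(-6*I*pi/7))]
      = (1/7)[(1) + (exp(-6*I*pi/7)) + (exp(2*I*pi/7)) + (exp(-4*I*pi/7)) + (exp(4*I*pi/7)) + (exp(-2*I*pi/7)) + (exp(6*I*pi/7))] = 0/7 = 0
  <chi_3*chi_4, chi_4> = (1/7)[1*(1)*conj(1) + 1*(1)*conj(exp(-6*I*pi/7)) + 1*(1)*conj(exp(2*I*pi/7)) + 1*(1)*conj(exp(-4*I*pi/7)) + 1*(1)*conj(exp(4*I*pi/7)) + 1*(1)*conj(exp(-2*I*pi/7)) + 1*(1)*conj(exp(6*I*pi/7))]
      = (1/7)[(1) + (exp(6*I*pi/7)) + (exp(-2*I*pi/7)) + (exp(4*I*pi/7)) + (exp(-4*I*pi/7)) + (exp(2*I*pi/7)) + (exp(-6*I*pi/7))] = 0/7 = 0
  <chi_3*chi_4, chi_5> = (1/7)[1*(1)*conj(1) + 1*(1)*conj(exp(-4*I*pi/7)) + 1*(1)*conj(exp(6*I*pi/7)) + 1*(1)*conj(exp(2*I*pi/7)) + 1*(1)*conj(exp(-2*I*pi/7)) + 1*(1)*conj(exp(-6*I*pi/7)) + 1*(1)*conj(exp(4*I*pi/7))]
      = (1/7)[(1) + (exp(4*I*pi/7)) + (exp(-6*I*pi/7)) + (exp(-2*I*pi/7)) + (exp(2*I*pi/7)) + (exp(6*I*pi/7)) + (exp(-4*I*pi/7))] = 0/7 = 0
  <chi_3*chi_4, chi_6> = (1/7)[1*(1)*conj(1) + 1*(1)*conj(exp(-2*I*pi/7)) + 1*(1)*conj(exp(-4*I*pi/7)) + 1*(1)*conj(exp(-6*I*pi/7)) + 1*(1)*conj(exp(6*I*pi/7)) + 1*(1)*conj(exp(4*I*pi/7)) + 1*(1)*conj(exp(2*I*pi/7))]
      = (1/7)[(1) + (exp(2*I*pi/7)) + (exp(4*I*pi/7)) + (exp(6*I*pi/7)) + (exp(-6*I*pi/7)) + (exp(-4*I*pi/7)) + (exp(-2*I*pi/7))] = 0/7 = 0
(Exp terms are combined using exp(i*s)*conj(exp(i*t)) = exp(i*(s-t)), and sums of them are collapsed using the identity that for every m > 1 the m distinct m-th roots of unity sum to 0, e.g. 1 + exp(2*I*pi/3) + exp(-2*I*pi/3) = 0.)
Hence the multiplicities are chi_0: 1. Dimension check: dim(chi_3)*dim(chi_4) = 1*1 = 1 and sum (mult * dim) = 1*1 = 1.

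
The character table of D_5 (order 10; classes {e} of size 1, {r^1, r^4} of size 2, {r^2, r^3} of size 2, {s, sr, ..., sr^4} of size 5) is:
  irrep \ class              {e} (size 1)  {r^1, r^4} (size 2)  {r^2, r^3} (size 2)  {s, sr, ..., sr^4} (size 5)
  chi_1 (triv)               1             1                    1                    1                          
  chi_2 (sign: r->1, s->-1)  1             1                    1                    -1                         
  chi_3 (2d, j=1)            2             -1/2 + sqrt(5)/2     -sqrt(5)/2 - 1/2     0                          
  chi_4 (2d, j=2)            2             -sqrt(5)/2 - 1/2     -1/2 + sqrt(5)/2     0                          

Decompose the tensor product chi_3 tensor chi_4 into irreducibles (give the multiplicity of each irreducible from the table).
chi_3 tensor chi_4 = chi_3 + chi_4 (all other irreducibles have multiplicity 0).

Justification: The character of a tensor product is the pointwise product (chi_3 * chi_4)(C) = chi_3(C) * chi_4(C):
  {e}: (2)*(2), {r^1, r^4}: (-1/2 + sqrt(5)/2)*(-sqrt(5)/2 - 1/2), {r^2, r^3}: (-sqrt(5)/2 - 1/2)*(-1/2 + sqrt(5)/2), {s, sr, ..., sr^4}: (0)*(0)
so (chi_3 * chi_4) takes values
  {e} -> 4, {r^1, r^4} -> -1, {r^2, r^3} -> -1, {s, sr, ..., sr^4} -> 0.
Now take the inner product of this character with each irreducible chi from the table, <chi_3*chi_4, chi> = (1/10) sum_C |C| (chi_3*chi_4)(C) conj(chi(C)):
  <chi_3*chi_4, chi_1> = (1/10)[1*(4)*conj(1) + 2*(-1)*conj(1) + 2*(-1)*conj(1) + 5*(0)*conj(1)]
      = (1/10)[(4) + (-2) + (-2) + (0)] = 0/10 = 0
  <chi_3*chi_4, chi_2> = (1/10)[1*(4)*conj(1) + 2*(-1)*conj(1) + 2*(-1)*conj(1) + 5*(0)*conj(-1)]
      = (1/10)[(4) + (-2) + (-2) + (0)] = 0/10 = 0
  <chi_3*chi_4, chi_3> = (1/10)[1*(4)*conj(2) + 2*(-1)*conj(-1/2 + sqrt(5)/2) + 2*(-1)*conj(-sqrt(5)/2 - 1/2) + 5*(0)*conj(0)]
      = (1/10)[(8) + (1 - sqrt(5)) + (1 + sqrt(5)) + (0)] = 10/10 = 1
  <chi_3*chi_4, chi_4> = (1/10)[1*(4)*conj(2) + 2*(-1)*conj(-sqrt(5)/2 - 1/2) + 2*(-1)*conj(-1/2 + sqrt(5)/2) + 5*(0)*conj(0)]
      = (1/10)[(8) + (1 + sqrt(5)) + (1 - sqrt(5)) + (0)] = 10/10 = 1
Hence the multiplicities are chi_3: 1, chi_4: 1. Dimension check: dim(chi_3)*dim(chi_4) = 2*2 = 4 and sum (mult * dim) = 1*2 + 1*2 = 4.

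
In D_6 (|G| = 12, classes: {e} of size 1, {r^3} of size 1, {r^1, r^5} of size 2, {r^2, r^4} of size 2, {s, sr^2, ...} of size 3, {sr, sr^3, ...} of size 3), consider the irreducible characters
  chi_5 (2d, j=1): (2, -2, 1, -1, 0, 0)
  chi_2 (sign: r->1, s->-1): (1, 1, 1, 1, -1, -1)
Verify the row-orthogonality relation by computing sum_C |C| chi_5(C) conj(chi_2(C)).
Sum = 0; so <chi_5, chi_2> = 0 (distinct irreducibles are orthogonal).

Solution. Compute term by term over conjugacy classes (|C| * chi_5(C) * conj(chi_2(C))):
  1*(2)*conj(1) + 1*(-2)*conj(1) + 2*(1)*conj(1) + 2*(-1)*conj(1) + 3*(0)*conj(-1) + 3*(0)*conj(-1)
  = (2) + (-2) + (2) + (-2) + (0) + (0)
  = 0.
Dividing by |G| = 12 gives 0/12 = 0, matching the row-orthogonality relation <chi_5, chi_2> = [chi_5 = chi_2].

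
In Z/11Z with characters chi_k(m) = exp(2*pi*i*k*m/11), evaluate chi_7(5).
chi_7(5) = zeta_11^35 = exp(4*I*pi/11)

Justification: chi_7(5) = zeta_11^(7*5) = zeta_11^35. Since zeta_11^11 = 1, this equals zeta_11^2 = exp(2*pi*i*2/11) = exp(4*I*pi/11).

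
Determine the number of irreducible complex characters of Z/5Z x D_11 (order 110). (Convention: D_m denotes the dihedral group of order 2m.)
35

Reasoning: The number of irreducible complex representations of a finite group equals its number of conjugacy classes. For a direct product, #classes(G x H) = #classes(G) * #classes(H). Z/5Z has 5 classes (abelian), D_11 has 7 classes, so 5 * 7 = 35, so Z/5Z x D_11 (order 110) has exactly 35 irreducible complex representations.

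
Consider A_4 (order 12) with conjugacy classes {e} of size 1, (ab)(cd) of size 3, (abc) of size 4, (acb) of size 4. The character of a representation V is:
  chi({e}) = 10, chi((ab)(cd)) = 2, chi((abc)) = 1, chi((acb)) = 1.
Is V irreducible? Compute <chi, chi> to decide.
Not irreducible (reducible): <chi, chi> = 10 > 1.

Explanation: <chi, chi> = (1/|G|) sum_C |C| * |chi(C)|^2 = (1/12)[1*|10|^2 + 3*|2|^2 + 4*|1|^2 + 4*|1|^2]
  = (1/12)[(100) + (12) + (4) + (4)] = 120/12 = 10.
(Exp terms are combined using exp(i*s)*conj(exp(i*t)) = exp(i*(s-t)), and sums of them are collapsed using the identity that for every m > 1 the m distinct m-th roots of unity sum to 0, e.g. 1 + exp(2*I*pi/3) + exp(-2*I*pi/3) = 0.)
A character is irreducible iff <chi, chi> = 1, so this representation is reducible.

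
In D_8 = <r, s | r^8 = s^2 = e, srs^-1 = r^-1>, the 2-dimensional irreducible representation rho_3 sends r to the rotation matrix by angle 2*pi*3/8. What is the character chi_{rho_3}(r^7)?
chi_{rho_3}(r^7) = 2*cos(2*pi*3*7/8) = -sqrt(2)

Derivation: rho_3(r^7) is rotation by angle 2*pi*3*7/8, whose trace is 2*cos(2*pi*3*7/8) = -sqrt(2).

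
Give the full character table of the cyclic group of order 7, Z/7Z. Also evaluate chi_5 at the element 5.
Character table of Z/7Z (irreps indexed chi_0,...,chi_6 with chi_k(m) = zeta_7^(k*m), zeta_7 = exp(2*pi*i/7)):
  irrep \ class  {0} (size 1)  {1} (size 1)    {2} (size 1)    {3} (size 1)    {4} (size 1)    {5} (size 1)    {6} (size 1)  
  chi_0          1             1               1               1               1               1               1             
  chi_1          1             exp(2*I*pi/7)   exp(4*I*pi/7)   exp(6*I*pi/7)   exp(-6*I*pi/7)  exp(-4*I*pi/7)  exp(-2*I*pi/7)
  chi_2          1             exp(4*I*pi/7)   exp(-6*I*pi/7)  exp(-2*I*pi/7)  exp(2*I*pi/7)   exp(6*I*pi/7)   exp(-4*I*pi/7)
  chi_3          1             exp(6*I*pi/7)   exp(-2*I*pi/7)  exp(4*I*pi/7)   exp(-4*I*pi/7)  exp(2*I*pi/7)   exp(-6*I*pi/7)
  chi_4          1             exp(-6*I*pi/7)  exp(2*I*pi/7)   exp(-4*I*pi/7)  exp(4*I*pi/7)   exp(-2*I*pi/7)  exp(6*I*pi/7) 
  chi_5          1             exp(-4*I*pi/7)  exp(6*I*pi/7)   exp(2*I*pi/7)   exp(-2*I*pi/7)  exp(-6*I*pi/7)  exp(4*I*pi/7) 
  chi_6          1             exp(-2*I*pi/7)  exp(-4*I*pi/7)  exp(-6*I*pi/7)  exp(6*I*pi/7)   exp(4*I*pi/7)   exp(2*I*pi/7) 

Spot check: chi_5(5) = zeta_7^(5*5) = zeta_7^25 = exp(-6*I*pi/7).

Argument: Z/7Z is abelian, so all 7 irreducible complex representations are 1-dimensional. They are given by chi_k(m) = zeta_7^(k*m) for k = 0,...,6. Row orthogonality: sum_m chi_k(m) conj(chi_l(m)) = 7 * [k = l].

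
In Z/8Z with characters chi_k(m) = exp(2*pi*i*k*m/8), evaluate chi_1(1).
chi_1(1) = zeta_8^1 = exp(I*pi/4)

Argument: chi_1(1) = zeta_8^(1*1) = zeta_8^1. Since zeta_8^8 = 1, this equals zeta_8^1 = exp(2*pi*i*1/8) = exp(I*pi/4).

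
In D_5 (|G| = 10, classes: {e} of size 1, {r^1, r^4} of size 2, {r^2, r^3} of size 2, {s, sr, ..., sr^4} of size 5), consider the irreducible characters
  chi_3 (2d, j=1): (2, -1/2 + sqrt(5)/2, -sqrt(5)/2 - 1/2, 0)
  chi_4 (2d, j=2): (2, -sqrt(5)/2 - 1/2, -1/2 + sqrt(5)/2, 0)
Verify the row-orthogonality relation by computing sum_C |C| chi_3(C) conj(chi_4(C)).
Sum = 0; so <chi_3, chi_4> = 0 (distinct irreducibles are orthogonal).

Explanation: Compute term by term over conjugacy classes (|C| * chi_3(C) * conj(chi_4(C))):
  1*(2)*conj(2) + 2*(-1/2 + sqrt(5)/2)*conj(-sqrt(5)/2 - 1/2) + 2*(-sqrt(5)/2 - 1/2)*conj(-1/2 + sqrt(5)/2) + 5*(0)*conj(0)
  = (4) + (-2) + (-2) + (0)
  = 0.
Dividing by |G| = 10 gives 0/10 = 0, matching the row-orthogonality relation <chi_3, chi_4> = [chi_3 = chi_4].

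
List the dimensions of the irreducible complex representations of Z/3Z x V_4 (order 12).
Dimensions: 1, 1, 1, 1, 1, 1, 1, 1, 1, 1, 1, 1

There are 12 irreducibles (= number of conjugacy classes). Their dimensions d_i satisfy sum d_i^2 = |G| = 12: 1 + 1 + 1 + 1 + 1 + 1 + 1 + 1 + 1 + 1 + 1 + 1 = 12. (For the product with Z/3Z: each of the 3 1-dim characters of Z/3Z tensors with each irrep of V_4, giving 3 copies of each V_4-dimension.)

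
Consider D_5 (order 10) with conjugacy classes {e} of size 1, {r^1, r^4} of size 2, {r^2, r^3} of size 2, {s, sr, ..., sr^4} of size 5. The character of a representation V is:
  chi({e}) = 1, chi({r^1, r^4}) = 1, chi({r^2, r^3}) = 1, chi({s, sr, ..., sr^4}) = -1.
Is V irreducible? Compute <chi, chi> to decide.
Irreducible: <chi, chi> = 1.

Working: <chi, chi> = (1/|G|) sum_C |C| * |chi(C)|^2 = (1/10)[1*|1|^2 + 2*|1|^2 + 2*|1|^2 + 5*|-1|^2]
  = (1/10)[(1) + (2) + (2) + (5)] = 10/10 = 1.
A character is irreducible iff <chi, chi> = 1, so this representation is irreducible.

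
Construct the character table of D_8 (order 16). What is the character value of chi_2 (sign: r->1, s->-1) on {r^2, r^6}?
Conjugacy classes: {e} of size 1, {r^4} of size 1, {r^1, r^7} of size 2, {r^2, r^6} of size 2, {r^3, r^5} of size 2, {s, sr^2, ...} of size 4, {sr, sr^3, ...} of size 4.
Character table:
  irrep \ class              {e} (size 1)  {r^4} (size 1)  {r^1, r^7} (size 2)  {r^2, r^6} (size 2)  {r^3, r^5} (size 2)  {s, sr^2, ...} (size 4)  {sr, sr^3, ...} (size 4)
  chi_1 (triv)               1             1               1                    1                    1                    1                        1                       
  chi_2 (sign: r->1, s->-1)  1             1               1                    1                    1                    -1                       -1                      
  chi_3 (r->-1, s->1)        1             1               -1                   1                    -1                   1                        -1                      
  chi_4 (r->-1, s->-1)       1             1               -1                   1                    -1                   -1                       1                       
  chi_5 (2d, j=1)            2             -2              sqrt(2)              0                    -sqrt(2)             0                        0                       
  chi_6 (2d, j=2)            2             2               0                    -2                   0                    0                        0                       
  chi_7 (2d, j=3)            2             -2              -sqrt(2)             0                    sqrt(2)              0                        0                       

Spot check: chi_2 (sign: r->1, s->-1) on {r^2, r^6} = 1.

D_8 has order 2*8 = 16 with 7 conjugacy classes, hence 7 irreducibles. Sum of squared dims 1 + 1 + 1 + 1 + 4 + 4 + 4 = 16 = |G|. Linear characters come from the abelianisation; the 2-dimensional irreps have character r^k -> 2*cos(2*pi*j*k/8), reflections -> 0.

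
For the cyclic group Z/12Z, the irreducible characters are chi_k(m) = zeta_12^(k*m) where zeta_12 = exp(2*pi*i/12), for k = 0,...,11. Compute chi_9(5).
chi_9(5) = zeta_12^45 = -I

Explanation: chi_9(5) = zeta_12^(9*5) = zeta_12^45. Since zeta_12^12 = 1, this equals zeta_12^9 = exp(2*pi*i*9/12) = -I.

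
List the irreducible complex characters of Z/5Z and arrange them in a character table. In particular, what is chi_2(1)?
Character table of Z/5Z (irreps indexed chi_0,...,chi_4 with chi_k(m) = zeta_5^(k*m), zeta_5 = exp(2*pi*i/5)):
  irrep \ class  {0} (size 1)  {1} (size 1)    {2} (size 1)    {3} (size 1)    {4} (size 1)  
  chi_0          1             1               1               1               1             
  chi_1          1             exp(2*I*pi/5)   exp(4*I*pi/5)   exp(-4*I*pi/5)  exp(-2*I*pi/5)
  chi_2          1             exp(4*I*pi/5)   exp(-2*I*pi/5)  exp(2*I*pi/5)   exp(-4*I*pi/5)
  chi_3          1             exp(-4*I*pi/5)  exp(2*I*pi/5)   exp(-2*I*pi/5)  exp(4*I*pi/5) 
  chi_4          1             exp(-2*I*pi/5)  exp(-4*I*pi/5)  exp(4*I*pi/5)   exp(2*I*pi/5) 

Spot check: chi_2(1) = zeta_5^(2*1) = zeta_5^2 = exp(4*I*pi/5).

Solution. Z/5Z is abelian, so all 5 irreducible complex representations are 1-dimensional. They are given by chi_k(m) = zeta_5^(k*m) for k = 0,...,4. Row orthogonality: sum_m chi_k(m) conj(chi_l(m)) = 5 * [k = l].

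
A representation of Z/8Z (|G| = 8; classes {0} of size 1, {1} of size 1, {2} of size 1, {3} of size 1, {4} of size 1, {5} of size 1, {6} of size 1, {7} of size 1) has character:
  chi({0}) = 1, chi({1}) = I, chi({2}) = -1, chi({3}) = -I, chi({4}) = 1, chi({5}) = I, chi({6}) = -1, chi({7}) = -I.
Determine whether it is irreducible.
Irreducible: <chi, chi> = 1.

Solution. <chi, chi> = (1/|G|) sum_C |C| * |chi(C)|^2 = (1/8)[1*|1|^2 + 1*|I|^2 + 1*|-1|^2 + 1*|-I|^2 + 1*|1|^2 + 1*|I|^2 + 1*|-1|^2 + 1*|-I|^2]
  = (1/8)[(1) + (1) + (1) + (1) + (1) + (1) + (1) + (1)] = 8/8 = 1.
(Exp terms are combined using exp(i*s)*conj(exp(i*t)) = exp(i*(s-t)), and sums of them are collapsed using the identity that for every m > 1 the m distinct m-th roots of unity sum to 0, e.g. 1 + exp(2*I*pi/3) + exp(-2*I*pi/3) = 0.)
A character is irreducible iff <chi, chi> = 1, so this representation is irreducible.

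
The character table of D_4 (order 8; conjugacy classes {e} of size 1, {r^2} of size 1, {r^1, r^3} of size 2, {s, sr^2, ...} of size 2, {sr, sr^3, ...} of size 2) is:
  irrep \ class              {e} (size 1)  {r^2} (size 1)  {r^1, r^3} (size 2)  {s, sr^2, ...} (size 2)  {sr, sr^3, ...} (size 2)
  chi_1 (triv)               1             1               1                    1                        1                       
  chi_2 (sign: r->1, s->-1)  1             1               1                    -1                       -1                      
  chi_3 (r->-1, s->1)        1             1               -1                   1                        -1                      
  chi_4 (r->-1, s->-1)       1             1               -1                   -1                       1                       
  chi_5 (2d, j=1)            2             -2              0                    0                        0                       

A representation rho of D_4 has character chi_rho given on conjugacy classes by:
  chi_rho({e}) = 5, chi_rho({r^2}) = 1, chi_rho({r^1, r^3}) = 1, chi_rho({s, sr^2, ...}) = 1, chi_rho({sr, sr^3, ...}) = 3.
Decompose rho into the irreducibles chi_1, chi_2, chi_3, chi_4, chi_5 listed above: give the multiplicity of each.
Multiplicities: chi_1: 2, chi_2: 0, chi_3: 0, chi_4: 1, chi_5: 1.

Solution. Use <chi_rho, chi> = (1/|G|) sum_C |C| * chi_rho(C) * conj(chi(C)) with |G| = 8 for each irreducible chi in the table:
  <chi_rho, chi_1> = (1/8)[1*(5)*conj(1) + 1*(1)*conj(1) + 2*(1)*conj(1) + 2*(1)*conj(1) + 2*(3)*conj(1)]
      = (1/8)[(5) + (1) + (2) + (2) + (6)] = 16/8 = 2
  <chi_rho, chi_2> = (1/8)[1*(5)*conj(1) + 1*(1)*conj(1) + 2*(1)*conj(1) + 2*(1)*conj(-1) + 2*(3)*conj(-1)]
      = (1/8)[(5) + (1) + (2) + (-2) + (-6)] = 0/8 = 0
  <chi_rho, chi_3> = (1/8)[1*(5)*conj(1) + 1*(1)*conj(1) + 2*(1)*conj(-1) + 2*(1)*conj(1) + 2*(3)*conj(-1)]
      = (1/8)[(5) + (1) + (-2) + (2) + (-6)] = 0/8 = 0
  <chi_rho, chi_4> = (1/8)[1*(5)*conj(1) + 1*(1)*conj(1) + 2*(1)*conj(-1) + 2*(1)*conj(-1) + 2*(3)*conj(1)]
      = (1/8)[(5) + (1) + (-2) + (-2) + (6)] = 8/8 = 1
  <chi_rho, chi_5> = (1/8)[1*(5)*conj(2) + 1*(1)*conj(-2) + 2*(1)*conj(0) + 2*(1)*conj(0) + 2*(3)*conj(0)]
      = (1/8)[(10) + (-2) + (0) + (0) + (0)] = 8/8 = 1
Dimension check: dim(rho) = sum (mult * dim) = 2*1 + 0*1 + 0*1 + 1*1 + 1*2 = 5 = chi_rho(e) = 5.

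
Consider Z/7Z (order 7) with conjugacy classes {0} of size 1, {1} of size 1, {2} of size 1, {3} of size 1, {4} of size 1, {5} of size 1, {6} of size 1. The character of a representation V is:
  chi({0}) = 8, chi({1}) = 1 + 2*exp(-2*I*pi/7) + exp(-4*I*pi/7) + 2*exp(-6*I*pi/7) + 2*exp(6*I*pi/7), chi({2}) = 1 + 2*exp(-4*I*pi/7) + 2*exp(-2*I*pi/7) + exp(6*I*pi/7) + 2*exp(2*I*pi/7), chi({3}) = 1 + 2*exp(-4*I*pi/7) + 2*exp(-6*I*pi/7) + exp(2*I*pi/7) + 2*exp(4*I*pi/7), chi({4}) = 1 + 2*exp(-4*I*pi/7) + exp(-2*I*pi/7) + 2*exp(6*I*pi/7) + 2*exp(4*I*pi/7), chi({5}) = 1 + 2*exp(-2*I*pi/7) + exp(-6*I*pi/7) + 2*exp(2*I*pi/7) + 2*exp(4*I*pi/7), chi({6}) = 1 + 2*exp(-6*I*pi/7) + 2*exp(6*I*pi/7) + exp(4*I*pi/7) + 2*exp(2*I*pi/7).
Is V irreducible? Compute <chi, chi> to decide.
Not irreducible (reducible): <chi, chi> = 14 > 1.

Reasoning: <chi, chi> = (1/|G|) sum_C |C| * |chi(C)|^2 = (1/7)[1*|8|^2 + 1*|1 + 2*exp(-2*I*pi/7) + exp(-4*I*pi/7) + 2*exp(-6*I*pi/7) + 2*exp(6*I*pi/7)|^2 + 1*|1 + 2*exp(-4*I*pi/7) + 2*exp(-2*I*pi/7) + exp(6*I*pi/7) + 2*exp(2*I*pi/7)|^2 + 1*|1 + 2*exp(-4*I*pi/7) + 2*exp(-6*I*pi/7) + exp(2*I*pi/7) + 2*exp(4*I*pi/7)|^2 + 1*|1 + 2*exp(-4*I*pi/7) + exp(-2*I*pi/7) + 2*exp(6*I*pi/7) + 2*exp(4*I*pi/7)|^2 + 1*|1 + 2*exp(-2*I*pi/7) + exp(-6*I*pi/7) + 2*exp(2*I*pi/7) + 2*exp(4*I*pi/7)|^2 + 1*|1 + 2*exp(-6*I*pi/7) + 2*exp(6*I*pi/7) + exp(4*I*pi/7) + 2*exp(2*I*pi/7)|^2]
  = (1/7)[(64) + (14 + 10*exp(-2*I*pi/7) + 7*exp(-4*I*pi/7) + 8*exp(-6*I*pi/7) + 8*exp(6*I*pi/7) + 7*exp(4*I*pi/7) + 10*exp(2*I*pi/7)) + (14 + 10*exp(-4*I*pi/7) + 8*exp(-2*I*pi/7) + 7*exp(-6*I*pi/7) + 7*exp(6*I*pi/7) + 8*exp(2*I*pi/7) + 10*exp(4*I*pi/7)) + (14 + 8*exp(-4*I*pi/7) + 7*exp(-2*I*pi/7) + 10*exp(-6*I*pi/7) + 10*exp(6*I*pi/7) + 7*exp(2*I*pi/7) + 8*exp(4*I*pi/7)) + (14 + 8*exp(-4*I*pi/7) + 7*exp(-2*I*pi/7) + 10*exp(-6*I*pi/7) + 10*exp(6*I*pi/7) + 7*exp(2*I*pi/7) + 8*exp(4*I*pi/7)) + (14 + 10*exp(-4*I*pi/7) + 8*exp(-2*I*pi/7) + 7*exp(-6*I*pi/7) + 7*exp(6*I*pi/7) + 8*exp(2*I*pi/7) + 10*exp(4*I*pi/7)) + (14 + 10*exp(-2*I*pi/7) + 7*exp(-4*I*pi/7) + 8*exp(-6*I*pi/7) + 8*exp(6*I*pi/7) + 7*exp(4*I*pi/7) + 10*exp(2*I*pi/7))] = 98/7 = 14.
(Exp terms are combined using exp(i*s)*conj(exp(i*t)) = exp(i*(s-t)), and sums of them are collapsed using the identity that for every m > 1 the m distinct m-th roots of unity sum to 0, e.g. 1 + exp(2*I*pi/3) + exp(-2*I*pi/3) = 0.)
A character is irreducible iff <chi, chi> = 1, so this representation is reducible.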